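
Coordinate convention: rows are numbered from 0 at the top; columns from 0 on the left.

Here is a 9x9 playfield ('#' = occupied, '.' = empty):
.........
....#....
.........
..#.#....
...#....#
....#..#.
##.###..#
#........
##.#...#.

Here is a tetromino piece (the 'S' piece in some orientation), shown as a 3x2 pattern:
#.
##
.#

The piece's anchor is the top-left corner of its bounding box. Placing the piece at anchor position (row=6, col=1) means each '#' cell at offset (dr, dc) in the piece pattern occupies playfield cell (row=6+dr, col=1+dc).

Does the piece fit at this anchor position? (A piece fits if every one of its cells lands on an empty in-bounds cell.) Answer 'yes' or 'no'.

Check each piece cell at anchor (6, 1):
  offset (0,0) -> (6,1): occupied ('#') -> FAIL
  offset (1,0) -> (7,1): empty -> OK
  offset (1,1) -> (7,2): empty -> OK
  offset (2,1) -> (8,2): empty -> OK
All cells valid: no

Answer: no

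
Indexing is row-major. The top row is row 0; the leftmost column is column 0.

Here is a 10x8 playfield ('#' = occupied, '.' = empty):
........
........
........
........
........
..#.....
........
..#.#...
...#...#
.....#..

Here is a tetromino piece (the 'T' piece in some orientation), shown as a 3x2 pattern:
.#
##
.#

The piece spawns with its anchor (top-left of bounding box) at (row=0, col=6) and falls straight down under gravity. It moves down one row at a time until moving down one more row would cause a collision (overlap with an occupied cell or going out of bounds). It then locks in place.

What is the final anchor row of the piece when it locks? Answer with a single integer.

Spawn at (row=0, col=6). Try each row:
  row 0: fits
  row 1: fits
  row 2: fits
  row 3: fits
  row 4: fits
  row 5: fits
  row 6: blocked -> lock at row 5

Answer: 5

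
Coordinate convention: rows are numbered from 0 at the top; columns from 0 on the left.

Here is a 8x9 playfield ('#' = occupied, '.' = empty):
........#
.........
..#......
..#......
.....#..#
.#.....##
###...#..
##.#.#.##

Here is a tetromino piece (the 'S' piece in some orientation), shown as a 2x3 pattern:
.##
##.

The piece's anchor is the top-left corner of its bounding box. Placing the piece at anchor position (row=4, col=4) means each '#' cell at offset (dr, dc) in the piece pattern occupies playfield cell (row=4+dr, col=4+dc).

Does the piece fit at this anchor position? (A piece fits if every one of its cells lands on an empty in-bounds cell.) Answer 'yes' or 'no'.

Answer: no

Derivation:
Check each piece cell at anchor (4, 4):
  offset (0,1) -> (4,5): occupied ('#') -> FAIL
  offset (0,2) -> (4,6): empty -> OK
  offset (1,0) -> (5,4): empty -> OK
  offset (1,1) -> (5,5): empty -> OK
All cells valid: no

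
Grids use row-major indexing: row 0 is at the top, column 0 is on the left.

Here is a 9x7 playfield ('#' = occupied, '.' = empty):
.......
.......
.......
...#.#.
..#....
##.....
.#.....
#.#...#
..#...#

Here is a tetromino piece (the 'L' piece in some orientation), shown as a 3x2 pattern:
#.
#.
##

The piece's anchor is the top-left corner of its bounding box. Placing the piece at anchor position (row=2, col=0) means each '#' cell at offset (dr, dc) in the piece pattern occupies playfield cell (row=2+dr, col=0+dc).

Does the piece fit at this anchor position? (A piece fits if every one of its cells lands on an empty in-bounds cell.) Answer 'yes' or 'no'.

Check each piece cell at anchor (2, 0):
  offset (0,0) -> (2,0): empty -> OK
  offset (1,0) -> (3,0): empty -> OK
  offset (2,0) -> (4,0): empty -> OK
  offset (2,1) -> (4,1): empty -> OK
All cells valid: yes

Answer: yes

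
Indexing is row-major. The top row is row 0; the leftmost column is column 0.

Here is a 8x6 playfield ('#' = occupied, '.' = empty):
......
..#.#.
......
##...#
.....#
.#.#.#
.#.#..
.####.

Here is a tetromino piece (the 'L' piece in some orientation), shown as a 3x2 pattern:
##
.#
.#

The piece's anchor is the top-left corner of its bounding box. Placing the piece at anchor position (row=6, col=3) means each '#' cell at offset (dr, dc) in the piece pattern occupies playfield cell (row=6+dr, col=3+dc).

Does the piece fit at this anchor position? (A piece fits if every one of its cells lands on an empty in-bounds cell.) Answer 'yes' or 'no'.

Answer: no

Derivation:
Check each piece cell at anchor (6, 3):
  offset (0,0) -> (6,3): occupied ('#') -> FAIL
  offset (0,1) -> (6,4): empty -> OK
  offset (1,1) -> (7,4): occupied ('#') -> FAIL
  offset (2,1) -> (8,4): out of bounds -> FAIL
All cells valid: no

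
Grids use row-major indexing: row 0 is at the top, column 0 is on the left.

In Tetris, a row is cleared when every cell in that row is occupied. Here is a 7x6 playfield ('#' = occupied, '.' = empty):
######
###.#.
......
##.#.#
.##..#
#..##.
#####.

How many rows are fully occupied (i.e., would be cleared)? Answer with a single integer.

Answer: 1

Derivation:
Check each row:
  row 0: 0 empty cells -> FULL (clear)
  row 1: 2 empty cells -> not full
  row 2: 6 empty cells -> not full
  row 3: 2 empty cells -> not full
  row 4: 3 empty cells -> not full
  row 5: 3 empty cells -> not full
  row 6: 1 empty cell -> not full
Total rows cleared: 1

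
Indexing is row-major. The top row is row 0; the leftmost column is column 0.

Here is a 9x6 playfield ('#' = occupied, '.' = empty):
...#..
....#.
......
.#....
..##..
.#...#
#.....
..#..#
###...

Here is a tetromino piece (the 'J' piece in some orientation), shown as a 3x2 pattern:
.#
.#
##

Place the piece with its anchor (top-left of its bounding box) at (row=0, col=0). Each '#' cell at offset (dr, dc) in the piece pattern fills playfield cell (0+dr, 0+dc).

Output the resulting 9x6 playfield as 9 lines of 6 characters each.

Answer: .#.#..
.#..#.
##....
.#....
..##..
.#...#
#.....
..#..#
###...

Derivation:
Fill (0+0,0+1) = (0,1)
Fill (0+1,0+1) = (1,1)
Fill (0+2,0+0) = (2,0)
Fill (0+2,0+1) = (2,1)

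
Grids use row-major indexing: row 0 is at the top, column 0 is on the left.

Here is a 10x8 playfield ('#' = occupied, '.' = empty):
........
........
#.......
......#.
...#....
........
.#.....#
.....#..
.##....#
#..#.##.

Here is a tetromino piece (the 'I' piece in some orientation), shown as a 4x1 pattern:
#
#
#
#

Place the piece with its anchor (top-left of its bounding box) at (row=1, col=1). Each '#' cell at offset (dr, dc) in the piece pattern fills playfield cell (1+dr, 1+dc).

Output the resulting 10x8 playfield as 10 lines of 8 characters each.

Fill (1+0,1+0) = (1,1)
Fill (1+1,1+0) = (2,1)
Fill (1+2,1+0) = (3,1)
Fill (1+3,1+0) = (4,1)

Answer: ........
.#......
##......
.#....#.
.#.#....
........
.#.....#
.....#..
.##....#
#..#.##.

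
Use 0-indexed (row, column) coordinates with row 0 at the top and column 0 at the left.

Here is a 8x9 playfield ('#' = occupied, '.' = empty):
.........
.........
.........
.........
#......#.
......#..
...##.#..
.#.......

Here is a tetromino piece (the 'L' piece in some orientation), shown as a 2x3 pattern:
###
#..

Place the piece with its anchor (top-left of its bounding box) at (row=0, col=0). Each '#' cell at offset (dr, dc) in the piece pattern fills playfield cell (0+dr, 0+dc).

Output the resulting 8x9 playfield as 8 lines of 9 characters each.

Fill (0+0,0+0) = (0,0)
Fill (0+0,0+1) = (0,1)
Fill (0+0,0+2) = (0,2)
Fill (0+1,0+0) = (1,0)

Answer: ###......
#........
.........
.........
#......#.
......#..
...##.#..
.#.......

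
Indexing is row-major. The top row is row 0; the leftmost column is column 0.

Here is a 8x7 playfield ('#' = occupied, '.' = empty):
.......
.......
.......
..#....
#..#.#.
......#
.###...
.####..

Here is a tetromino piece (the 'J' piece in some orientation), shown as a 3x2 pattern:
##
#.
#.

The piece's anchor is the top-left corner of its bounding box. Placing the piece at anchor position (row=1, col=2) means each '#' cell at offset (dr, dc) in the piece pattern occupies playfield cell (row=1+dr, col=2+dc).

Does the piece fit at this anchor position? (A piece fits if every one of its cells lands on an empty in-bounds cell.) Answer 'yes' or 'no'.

Answer: no

Derivation:
Check each piece cell at anchor (1, 2):
  offset (0,0) -> (1,2): empty -> OK
  offset (0,1) -> (1,3): empty -> OK
  offset (1,0) -> (2,2): empty -> OK
  offset (2,0) -> (3,2): occupied ('#') -> FAIL
All cells valid: no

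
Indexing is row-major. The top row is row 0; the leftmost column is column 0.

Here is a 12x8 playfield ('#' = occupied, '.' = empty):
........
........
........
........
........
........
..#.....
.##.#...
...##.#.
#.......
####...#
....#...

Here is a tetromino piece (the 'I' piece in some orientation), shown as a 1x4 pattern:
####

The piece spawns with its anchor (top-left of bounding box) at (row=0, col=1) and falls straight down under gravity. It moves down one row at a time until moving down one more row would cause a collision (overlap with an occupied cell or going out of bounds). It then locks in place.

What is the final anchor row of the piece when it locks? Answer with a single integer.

Spawn at (row=0, col=1). Try each row:
  row 0: fits
  row 1: fits
  row 2: fits
  row 3: fits
  row 4: fits
  row 5: fits
  row 6: blocked -> lock at row 5

Answer: 5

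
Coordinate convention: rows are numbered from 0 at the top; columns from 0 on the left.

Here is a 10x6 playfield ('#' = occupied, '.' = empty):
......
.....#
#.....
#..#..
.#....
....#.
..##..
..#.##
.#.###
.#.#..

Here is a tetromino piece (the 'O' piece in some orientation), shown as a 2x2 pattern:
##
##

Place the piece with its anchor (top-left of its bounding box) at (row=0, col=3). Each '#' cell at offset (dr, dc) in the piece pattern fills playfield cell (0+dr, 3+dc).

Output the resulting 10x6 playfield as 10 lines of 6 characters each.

Fill (0+0,3+0) = (0,3)
Fill (0+0,3+1) = (0,4)
Fill (0+1,3+0) = (1,3)
Fill (0+1,3+1) = (1,4)

Answer: ...##.
...###
#.....
#..#..
.#....
....#.
..##..
..#.##
.#.###
.#.#..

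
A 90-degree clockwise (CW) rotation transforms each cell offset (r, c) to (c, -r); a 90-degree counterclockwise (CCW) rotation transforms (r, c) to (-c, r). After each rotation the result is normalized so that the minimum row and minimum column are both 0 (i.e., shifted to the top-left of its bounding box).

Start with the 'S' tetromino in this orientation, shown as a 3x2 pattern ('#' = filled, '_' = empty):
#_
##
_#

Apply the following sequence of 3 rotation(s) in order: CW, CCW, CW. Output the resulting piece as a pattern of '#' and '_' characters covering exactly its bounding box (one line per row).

Answer: _##
##_

Derivation:
Start:
#_
##
_#
After rotation 1 (CW):
_##
##_
After rotation 2 (CCW):
#_
##
_#
After rotation 3 (CW):
_##
##_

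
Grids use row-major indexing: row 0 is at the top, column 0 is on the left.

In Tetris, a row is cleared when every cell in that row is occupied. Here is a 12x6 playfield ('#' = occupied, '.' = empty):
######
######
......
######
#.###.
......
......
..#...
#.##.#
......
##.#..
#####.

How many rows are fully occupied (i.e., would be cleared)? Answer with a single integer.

Answer: 3

Derivation:
Check each row:
  row 0: 0 empty cells -> FULL (clear)
  row 1: 0 empty cells -> FULL (clear)
  row 2: 6 empty cells -> not full
  row 3: 0 empty cells -> FULL (clear)
  row 4: 2 empty cells -> not full
  row 5: 6 empty cells -> not full
  row 6: 6 empty cells -> not full
  row 7: 5 empty cells -> not full
  row 8: 2 empty cells -> not full
  row 9: 6 empty cells -> not full
  row 10: 3 empty cells -> not full
  row 11: 1 empty cell -> not full
Total rows cleared: 3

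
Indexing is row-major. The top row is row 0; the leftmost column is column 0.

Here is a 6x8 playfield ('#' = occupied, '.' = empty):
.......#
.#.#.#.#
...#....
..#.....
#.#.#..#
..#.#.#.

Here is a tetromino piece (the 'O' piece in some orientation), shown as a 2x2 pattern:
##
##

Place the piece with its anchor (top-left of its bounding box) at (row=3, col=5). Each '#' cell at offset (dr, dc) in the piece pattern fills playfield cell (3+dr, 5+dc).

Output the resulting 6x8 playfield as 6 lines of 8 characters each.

Fill (3+0,5+0) = (3,5)
Fill (3+0,5+1) = (3,6)
Fill (3+1,5+0) = (4,5)
Fill (3+1,5+1) = (4,6)

Answer: .......#
.#.#.#.#
...#....
..#..##.
#.#.####
..#.#.#.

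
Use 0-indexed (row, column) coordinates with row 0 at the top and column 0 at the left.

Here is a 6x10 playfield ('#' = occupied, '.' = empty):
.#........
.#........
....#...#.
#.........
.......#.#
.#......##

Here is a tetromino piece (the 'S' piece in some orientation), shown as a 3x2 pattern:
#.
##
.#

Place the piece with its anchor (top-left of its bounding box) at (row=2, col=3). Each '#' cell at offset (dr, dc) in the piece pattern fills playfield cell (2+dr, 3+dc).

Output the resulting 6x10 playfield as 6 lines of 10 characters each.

Fill (2+0,3+0) = (2,3)
Fill (2+1,3+0) = (3,3)
Fill (2+1,3+1) = (3,4)
Fill (2+2,3+1) = (4,4)

Answer: .#........
.#........
...##...#.
#..##.....
....#..#.#
.#......##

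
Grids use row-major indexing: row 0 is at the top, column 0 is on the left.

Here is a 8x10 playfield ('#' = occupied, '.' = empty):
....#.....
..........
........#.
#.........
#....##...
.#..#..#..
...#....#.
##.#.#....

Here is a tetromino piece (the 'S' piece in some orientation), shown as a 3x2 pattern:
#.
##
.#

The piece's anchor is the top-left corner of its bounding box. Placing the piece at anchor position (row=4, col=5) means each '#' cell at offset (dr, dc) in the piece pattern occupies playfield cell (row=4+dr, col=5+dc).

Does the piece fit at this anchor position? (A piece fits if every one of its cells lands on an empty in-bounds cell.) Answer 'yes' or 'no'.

Answer: no

Derivation:
Check each piece cell at anchor (4, 5):
  offset (0,0) -> (4,5): occupied ('#') -> FAIL
  offset (1,0) -> (5,5): empty -> OK
  offset (1,1) -> (5,6): empty -> OK
  offset (2,1) -> (6,6): empty -> OK
All cells valid: no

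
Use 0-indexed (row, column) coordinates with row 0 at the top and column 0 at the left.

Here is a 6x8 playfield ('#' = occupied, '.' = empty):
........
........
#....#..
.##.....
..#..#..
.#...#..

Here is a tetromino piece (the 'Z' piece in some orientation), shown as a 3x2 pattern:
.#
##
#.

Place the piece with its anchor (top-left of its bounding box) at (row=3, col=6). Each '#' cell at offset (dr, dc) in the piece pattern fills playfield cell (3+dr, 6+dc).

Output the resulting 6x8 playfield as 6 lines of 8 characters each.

Answer: ........
........
#....#..
.##....#
..#..###
.#...##.

Derivation:
Fill (3+0,6+1) = (3,7)
Fill (3+1,6+0) = (4,6)
Fill (3+1,6+1) = (4,7)
Fill (3+2,6+0) = (5,6)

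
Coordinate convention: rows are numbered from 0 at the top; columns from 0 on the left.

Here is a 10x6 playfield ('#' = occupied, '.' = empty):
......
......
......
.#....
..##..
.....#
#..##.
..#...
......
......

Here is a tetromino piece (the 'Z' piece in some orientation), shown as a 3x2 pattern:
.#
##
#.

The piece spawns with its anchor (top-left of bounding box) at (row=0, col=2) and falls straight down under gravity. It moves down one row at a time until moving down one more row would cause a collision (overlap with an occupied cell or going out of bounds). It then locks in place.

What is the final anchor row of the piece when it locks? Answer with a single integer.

Answer: 1

Derivation:
Spawn at (row=0, col=2). Try each row:
  row 0: fits
  row 1: fits
  row 2: blocked -> lock at row 1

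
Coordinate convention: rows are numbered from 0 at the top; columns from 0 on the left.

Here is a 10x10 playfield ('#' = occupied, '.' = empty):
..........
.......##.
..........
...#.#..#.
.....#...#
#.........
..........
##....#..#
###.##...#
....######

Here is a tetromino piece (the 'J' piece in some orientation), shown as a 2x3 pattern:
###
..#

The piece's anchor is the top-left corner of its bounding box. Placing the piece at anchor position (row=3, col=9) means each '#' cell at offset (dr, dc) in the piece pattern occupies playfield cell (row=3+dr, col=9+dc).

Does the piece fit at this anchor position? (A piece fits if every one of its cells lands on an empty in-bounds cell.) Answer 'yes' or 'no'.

Answer: no

Derivation:
Check each piece cell at anchor (3, 9):
  offset (0,0) -> (3,9): empty -> OK
  offset (0,1) -> (3,10): out of bounds -> FAIL
  offset (0,2) -> (3,11): out of bounds -> FAIL
  offset (1,2) -> (4,11): out of bounds -> FAIL
All cells valid: no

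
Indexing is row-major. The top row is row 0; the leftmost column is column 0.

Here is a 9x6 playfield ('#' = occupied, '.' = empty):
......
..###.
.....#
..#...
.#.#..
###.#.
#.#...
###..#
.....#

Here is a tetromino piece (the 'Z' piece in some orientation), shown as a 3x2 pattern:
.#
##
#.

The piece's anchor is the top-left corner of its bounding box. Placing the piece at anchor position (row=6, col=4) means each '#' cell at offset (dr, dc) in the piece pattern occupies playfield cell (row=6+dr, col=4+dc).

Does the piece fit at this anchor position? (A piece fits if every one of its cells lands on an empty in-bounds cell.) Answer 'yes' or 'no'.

Answer: no

Derivation:
Check each piece cell at anchor (6, 4):
  offset (0,1) -> (6,5): empty -> OK
  offset (1,0) -> (7,4): empty -> OK
  offset (1,1) -> (7,5): occupied ('#') -> FAIL
  offset (2,0) -> (8,4): empty -> OK
All cells valid: no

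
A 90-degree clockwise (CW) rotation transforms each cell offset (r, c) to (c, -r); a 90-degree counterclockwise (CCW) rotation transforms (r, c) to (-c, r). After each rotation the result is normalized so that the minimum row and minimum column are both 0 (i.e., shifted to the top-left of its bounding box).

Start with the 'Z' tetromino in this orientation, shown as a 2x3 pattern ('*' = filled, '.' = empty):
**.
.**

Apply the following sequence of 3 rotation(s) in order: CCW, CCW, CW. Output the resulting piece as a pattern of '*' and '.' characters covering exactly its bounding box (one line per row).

Start:
**.
.**
After rotation 1 (CCW):
.*
**
*.
After rotation 2 (CCW):
**.
.**
After rotation 3 (CW):
.*
**
*.

Answer: .*
**
*.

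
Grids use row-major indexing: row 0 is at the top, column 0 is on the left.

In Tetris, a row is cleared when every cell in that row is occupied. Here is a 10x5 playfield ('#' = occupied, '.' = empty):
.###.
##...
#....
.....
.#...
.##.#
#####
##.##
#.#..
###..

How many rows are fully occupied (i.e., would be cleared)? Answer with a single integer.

Check each row:
  row 0: 2 empty cells -> not full
  row 1: 3 empty cells -> not full
  row 2: 4 empty cells -> not full
  row 3: 5 empty cells -> not full
  row 4: 4 empty cells -> not full
  row 5: 2 empty cells -> not full
  row 6: 0 empty cells -> FULL (clear)
  row 7: 1 empty cell -> not full
  row 8: 3 empty cells -> not full
  row 9: 2 empty cells -> not full
Total rows cleared: 1

Answer: 1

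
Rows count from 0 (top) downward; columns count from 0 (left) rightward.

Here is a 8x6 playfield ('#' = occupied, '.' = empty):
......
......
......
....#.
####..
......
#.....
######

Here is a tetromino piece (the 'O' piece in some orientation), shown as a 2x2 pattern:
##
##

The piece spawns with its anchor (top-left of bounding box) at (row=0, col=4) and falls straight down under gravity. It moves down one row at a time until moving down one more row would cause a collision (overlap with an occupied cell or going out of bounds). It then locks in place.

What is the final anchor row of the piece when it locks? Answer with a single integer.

Answer: 1

Derivation:
Spawn at (row=0, col=4). Try each row:
  row 0: fits
  row 1: fits
  row 2: blocked -> lock at row 1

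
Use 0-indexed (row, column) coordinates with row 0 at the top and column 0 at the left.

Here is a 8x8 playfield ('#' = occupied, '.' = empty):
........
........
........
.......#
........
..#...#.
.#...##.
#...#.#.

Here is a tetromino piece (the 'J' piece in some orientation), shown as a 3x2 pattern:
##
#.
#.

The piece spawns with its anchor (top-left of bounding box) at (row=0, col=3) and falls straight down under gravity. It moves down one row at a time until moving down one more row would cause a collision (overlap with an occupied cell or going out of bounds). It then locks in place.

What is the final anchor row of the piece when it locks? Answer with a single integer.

Spawn at (row=0, col=3). Try each row:
  row 0: fits
  row 1: fits
  row 2: fits
  row 3: fits
  row 4: fits
  row 5: fits
  row 6: blocked -> lock at row 5

Answer: 5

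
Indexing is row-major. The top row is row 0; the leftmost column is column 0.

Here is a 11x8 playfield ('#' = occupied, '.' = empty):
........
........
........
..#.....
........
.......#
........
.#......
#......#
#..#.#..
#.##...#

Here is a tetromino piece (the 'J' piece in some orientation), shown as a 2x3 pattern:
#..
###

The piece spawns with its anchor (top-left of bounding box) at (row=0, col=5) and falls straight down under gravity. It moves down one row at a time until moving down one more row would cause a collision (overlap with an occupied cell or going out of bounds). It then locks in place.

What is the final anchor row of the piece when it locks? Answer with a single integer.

Answer: 3

Derivation:
Spawn at (row=0, col=5). Try each row:
  row 0: fits
  row 1: fits
  row 2: fits
  row 3: fits
  row 4: blocked -> lock at row 3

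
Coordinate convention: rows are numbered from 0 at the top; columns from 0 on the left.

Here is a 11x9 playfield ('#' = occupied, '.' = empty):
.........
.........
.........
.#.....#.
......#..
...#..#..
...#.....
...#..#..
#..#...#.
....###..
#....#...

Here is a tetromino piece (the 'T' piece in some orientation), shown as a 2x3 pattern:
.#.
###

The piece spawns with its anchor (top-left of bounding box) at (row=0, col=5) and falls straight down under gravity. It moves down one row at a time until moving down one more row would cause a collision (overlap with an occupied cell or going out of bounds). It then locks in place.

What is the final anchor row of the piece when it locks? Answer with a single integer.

Spawn at (row=0, col=5). Try each row:
  row 0: fits
  row 1: fits
  row 2: blocked -> lock at row 1

Answer: 1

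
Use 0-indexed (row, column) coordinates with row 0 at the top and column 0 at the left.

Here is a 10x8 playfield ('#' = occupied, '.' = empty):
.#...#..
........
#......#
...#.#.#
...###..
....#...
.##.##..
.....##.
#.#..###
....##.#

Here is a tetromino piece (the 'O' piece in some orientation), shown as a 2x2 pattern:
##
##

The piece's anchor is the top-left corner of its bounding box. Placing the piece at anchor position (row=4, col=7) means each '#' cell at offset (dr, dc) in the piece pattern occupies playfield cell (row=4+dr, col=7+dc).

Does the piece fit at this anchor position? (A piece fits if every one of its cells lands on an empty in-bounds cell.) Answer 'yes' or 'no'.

Check each piece cell at anchor (4, 7):
  offset (0,0) -> (4,7): empty -> OK
  offset (0,1) -> (4,8): out of bounds -> FAIL
  offset (1,0) -> (5,7): empty -> OK
  offset (1,1) -> (5,8): out of bounds -> FAIL
All cells valid: no

Answer: no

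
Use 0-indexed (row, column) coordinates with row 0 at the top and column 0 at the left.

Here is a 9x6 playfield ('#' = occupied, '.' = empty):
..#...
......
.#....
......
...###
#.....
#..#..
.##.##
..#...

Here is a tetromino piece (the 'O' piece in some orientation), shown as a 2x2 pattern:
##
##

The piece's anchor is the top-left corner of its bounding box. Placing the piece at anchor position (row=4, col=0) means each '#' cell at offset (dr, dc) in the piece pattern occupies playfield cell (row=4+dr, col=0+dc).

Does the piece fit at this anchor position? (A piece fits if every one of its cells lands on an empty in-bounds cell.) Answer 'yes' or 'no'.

Check each piece cell at anchor (4, 0):
  offset (0,0) -> (4,0): empty -> OK
  offset (0,1) -> (4,1): empty -> OK
  offset (1,0) -> (5,0): occupied ('#') -> FAIL
  offset (1,1) -> (5,1): empty -> OK
All cells valid: no

Answer: no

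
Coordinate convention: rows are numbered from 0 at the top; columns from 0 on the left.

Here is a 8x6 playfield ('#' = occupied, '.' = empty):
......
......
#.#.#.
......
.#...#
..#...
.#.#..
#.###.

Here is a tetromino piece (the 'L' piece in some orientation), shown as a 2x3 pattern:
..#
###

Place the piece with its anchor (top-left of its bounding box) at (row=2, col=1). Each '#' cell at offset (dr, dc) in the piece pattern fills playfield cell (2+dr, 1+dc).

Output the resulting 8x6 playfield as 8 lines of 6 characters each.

Fill (2+0,1+2) = (2,3)
Fill (2+1,1+0) = (3,1)
Fill (2+1,1+1) = (3,2)
Fill (2+1,1+2) = (3,3)

Answer: ......
......
#.###.
.###..
.#...#
..#...
.#.#..
#.###.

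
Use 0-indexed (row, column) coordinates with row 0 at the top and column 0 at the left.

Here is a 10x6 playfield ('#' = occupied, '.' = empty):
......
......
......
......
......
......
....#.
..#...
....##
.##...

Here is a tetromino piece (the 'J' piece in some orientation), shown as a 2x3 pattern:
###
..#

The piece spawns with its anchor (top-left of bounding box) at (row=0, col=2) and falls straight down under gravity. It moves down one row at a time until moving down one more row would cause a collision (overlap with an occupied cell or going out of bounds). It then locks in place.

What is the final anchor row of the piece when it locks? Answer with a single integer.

Answer: 4

Derivation:
Spawn at (row=0, col=2). Try each row:
  row 0: fits
  row 1: fits
  row 2: fits
  row 3: fits
  row 4: fits
  row 5: blocked -> lock at row 4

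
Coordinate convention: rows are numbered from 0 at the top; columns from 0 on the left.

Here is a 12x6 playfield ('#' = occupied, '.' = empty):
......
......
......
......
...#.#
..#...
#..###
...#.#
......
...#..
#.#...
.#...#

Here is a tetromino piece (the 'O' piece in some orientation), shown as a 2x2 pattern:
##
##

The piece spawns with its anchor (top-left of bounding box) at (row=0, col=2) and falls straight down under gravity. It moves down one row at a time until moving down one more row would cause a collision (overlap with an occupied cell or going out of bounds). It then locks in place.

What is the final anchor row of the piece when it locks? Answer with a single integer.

Spawn at (row=0, col=2). Try each row:
  row 0: fits
  row 1: fits
  row 2: fits
  row 3: blocked -> lock at row 2

Answer: 2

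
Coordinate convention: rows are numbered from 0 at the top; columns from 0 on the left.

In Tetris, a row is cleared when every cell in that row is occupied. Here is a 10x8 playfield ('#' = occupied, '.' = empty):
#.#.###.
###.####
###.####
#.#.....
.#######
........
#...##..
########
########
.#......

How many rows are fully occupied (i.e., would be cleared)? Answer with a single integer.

Answer: 2

Derivation:
Check each row:
  row 0: 3 empty cells -> not full
  row 1: 1 empty cell -> not full
  row 2: 1 empty cell -> not full
  row 3: 6 empty cells -> not full
  row 4: 1 empty cell -> not full
  row 5: 8 empty cells -> not full
  row 6: 5 empty cells -> not full
  row 7: 0 empty cells -> FULL (clear)
  row 8: 0 empty cells -> FULL (clear)
  row 9: 7 empty cells -> not full
Total rows cleared: 2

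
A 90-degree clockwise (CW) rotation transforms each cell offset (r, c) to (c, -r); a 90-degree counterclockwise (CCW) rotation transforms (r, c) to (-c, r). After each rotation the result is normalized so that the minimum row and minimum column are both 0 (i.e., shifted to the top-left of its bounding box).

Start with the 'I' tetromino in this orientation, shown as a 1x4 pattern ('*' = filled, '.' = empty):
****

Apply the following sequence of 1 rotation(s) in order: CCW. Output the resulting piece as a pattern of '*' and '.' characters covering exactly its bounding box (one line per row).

Answer: *
*
*
*

Derivation:
Start:
****
After rotation 1 (CCW):
*
*
*
*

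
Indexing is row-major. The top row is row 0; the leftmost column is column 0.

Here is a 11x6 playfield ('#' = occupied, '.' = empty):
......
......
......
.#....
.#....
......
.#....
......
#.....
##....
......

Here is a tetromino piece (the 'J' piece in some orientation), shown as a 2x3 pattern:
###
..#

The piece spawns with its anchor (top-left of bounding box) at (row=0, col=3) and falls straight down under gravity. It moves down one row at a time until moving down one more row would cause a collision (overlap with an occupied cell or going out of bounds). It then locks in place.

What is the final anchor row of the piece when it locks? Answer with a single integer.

Answer: 9

Derivation:
Spawn at (row=0, col=3). Try each row:
  row 0: fits
  row 1: fits
  row 2: fits
  row 3: fits
  row 4: fits
  row 5: fits
  row 6: fits
  row 7: fits
  row 8: fits
  row 9: fits
  row 10: blocked -> lock at row 9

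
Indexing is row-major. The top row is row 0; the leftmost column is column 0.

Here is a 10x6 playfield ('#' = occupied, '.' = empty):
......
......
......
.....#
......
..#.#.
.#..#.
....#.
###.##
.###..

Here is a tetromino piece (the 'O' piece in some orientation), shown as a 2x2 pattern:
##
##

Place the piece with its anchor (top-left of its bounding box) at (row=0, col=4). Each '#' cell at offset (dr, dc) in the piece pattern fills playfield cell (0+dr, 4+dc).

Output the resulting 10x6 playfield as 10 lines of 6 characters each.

Fill (0+0,4+0) = (0,4)
Fill (0+0,4+1) = (0,5)
Fill (0+1,4+0) = (1,4)
Fill (0+1,4+1) = (1,5)

Answer: ....##
....##
......
.....#
......
..#.#.
.#..#.
....#.
###.##
.###..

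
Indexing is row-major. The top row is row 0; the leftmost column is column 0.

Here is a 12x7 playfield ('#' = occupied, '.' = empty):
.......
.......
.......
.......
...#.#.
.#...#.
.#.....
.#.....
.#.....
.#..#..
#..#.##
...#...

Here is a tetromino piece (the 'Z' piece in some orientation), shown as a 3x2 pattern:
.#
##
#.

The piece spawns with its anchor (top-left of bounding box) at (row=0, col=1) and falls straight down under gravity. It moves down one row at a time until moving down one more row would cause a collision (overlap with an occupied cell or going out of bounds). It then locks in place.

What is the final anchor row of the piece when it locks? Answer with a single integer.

Answer: 2

Derivation:
Spawn at (row=0, col=1). Try each row:
  row 0: fits
  row 1: fits
  row 2: fits
  row 3: blocked -> lock at row 2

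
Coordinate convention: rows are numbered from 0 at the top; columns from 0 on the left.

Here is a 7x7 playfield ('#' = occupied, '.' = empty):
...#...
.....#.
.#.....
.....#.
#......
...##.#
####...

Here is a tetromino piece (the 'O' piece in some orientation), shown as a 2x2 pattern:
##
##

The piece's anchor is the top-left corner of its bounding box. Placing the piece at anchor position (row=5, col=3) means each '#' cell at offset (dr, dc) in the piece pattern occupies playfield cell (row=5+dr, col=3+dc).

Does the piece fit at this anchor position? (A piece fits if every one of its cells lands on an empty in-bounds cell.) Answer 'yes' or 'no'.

Answer: no

Derivation:
Check each piece cell at anchor (5, 3):
  offset (0,0) -> (5,3): occupied ('#') -> FAIL
  offset (0,1) -> (5,4): occupied ('#') -> FAIL
  offset (1,0) -> (6,3): occupied ('#') -> FAIL
  offset (1,1) -> (6,4): empty -> OK
All cells valid: no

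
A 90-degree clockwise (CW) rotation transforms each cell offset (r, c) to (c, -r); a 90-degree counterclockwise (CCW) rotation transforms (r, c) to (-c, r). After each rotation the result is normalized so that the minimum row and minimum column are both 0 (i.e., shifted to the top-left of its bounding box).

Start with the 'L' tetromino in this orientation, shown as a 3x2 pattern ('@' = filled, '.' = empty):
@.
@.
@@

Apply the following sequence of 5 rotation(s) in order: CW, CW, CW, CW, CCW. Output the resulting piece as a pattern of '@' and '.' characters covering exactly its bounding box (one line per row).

Start:
@.
@.
@@
After rotation 1 (CW):
@@@
@..
After rotation 2 (CW):
@@
.@
.@
After rotation 3 (CW):
..@
@@@
After rotation 4 (CW):
@.
@.
@@
After rotation 5 (CCW):
..@
@@@

Answer: ..@
@@@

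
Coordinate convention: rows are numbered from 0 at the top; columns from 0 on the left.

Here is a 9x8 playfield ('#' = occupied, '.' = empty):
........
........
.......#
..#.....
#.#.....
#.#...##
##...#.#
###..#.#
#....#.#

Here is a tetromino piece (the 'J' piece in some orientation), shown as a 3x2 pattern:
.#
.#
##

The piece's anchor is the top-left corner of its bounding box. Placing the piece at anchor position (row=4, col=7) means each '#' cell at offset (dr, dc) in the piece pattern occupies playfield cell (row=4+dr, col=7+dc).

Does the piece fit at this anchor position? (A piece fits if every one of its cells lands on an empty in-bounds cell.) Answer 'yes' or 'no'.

Answer: no

Derivation:
Check each piece cell at anchor (4, 7):
  offset (0,1) -> (4,8): out of bounds -> FAIL
  offset (1,1) -> (5,8): out of bounds -> FAIL
  offset (2,0) -> (6,7): occupied ('#') -> FAIL
  offset (2,1) -> (6,8): out of bounds -> FAIL
All cells valid: no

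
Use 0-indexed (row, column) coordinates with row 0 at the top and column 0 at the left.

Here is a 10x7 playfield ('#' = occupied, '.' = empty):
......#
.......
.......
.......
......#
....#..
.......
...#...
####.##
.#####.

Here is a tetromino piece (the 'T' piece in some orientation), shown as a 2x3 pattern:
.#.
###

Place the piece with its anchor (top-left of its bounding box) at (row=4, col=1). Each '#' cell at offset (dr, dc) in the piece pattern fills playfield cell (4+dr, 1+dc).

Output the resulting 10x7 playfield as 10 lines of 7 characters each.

Fill (4+0,1+1) = (4,2)
Fill (4+1,1+0) = (5,1)
Fill (4+1,1+1) = (5,2)
Fill (4+1,1+2) = (5,3)

Answer: ......#
.......
.......
.......
..#...#
.####..
.......
...#...
####.##
.#####.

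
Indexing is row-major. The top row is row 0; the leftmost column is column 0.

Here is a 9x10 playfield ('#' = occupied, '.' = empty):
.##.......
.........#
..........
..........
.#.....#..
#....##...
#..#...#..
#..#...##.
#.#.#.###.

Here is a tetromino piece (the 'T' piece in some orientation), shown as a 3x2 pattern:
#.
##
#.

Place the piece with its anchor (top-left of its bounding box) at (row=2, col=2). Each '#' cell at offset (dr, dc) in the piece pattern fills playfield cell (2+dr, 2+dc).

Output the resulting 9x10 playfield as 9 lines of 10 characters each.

Fill (2+0,2+0) = (2,2)
Fill (2+1,2+0) = (3,2)
Fill (2+1,2+1) = (3,3)
Fill (2+2,2+0) = (4,2)

Answer: .##.......
.........#
..#.......
..##......
.##....#..
#....##...
#..#...#..
#..#...##.
#.#.#.###.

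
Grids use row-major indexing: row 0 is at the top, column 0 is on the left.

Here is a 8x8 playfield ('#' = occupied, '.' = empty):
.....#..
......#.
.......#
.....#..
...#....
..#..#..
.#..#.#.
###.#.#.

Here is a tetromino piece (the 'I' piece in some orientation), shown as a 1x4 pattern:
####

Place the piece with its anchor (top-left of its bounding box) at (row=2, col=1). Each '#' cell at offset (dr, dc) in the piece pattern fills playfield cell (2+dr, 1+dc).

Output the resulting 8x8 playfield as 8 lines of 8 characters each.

Answer: .....#..
......#.
.####..#
.....#..
...#....
..#..#..
.#..#.#.
###.#.#.

Derivation:
Fill (2+0,1+0) = (2,1)
Fill (2+0,1+1) = (2,2)
Fill (2+0,1+2) = (2,3)
Fill (2+0,1+3) = (2,4)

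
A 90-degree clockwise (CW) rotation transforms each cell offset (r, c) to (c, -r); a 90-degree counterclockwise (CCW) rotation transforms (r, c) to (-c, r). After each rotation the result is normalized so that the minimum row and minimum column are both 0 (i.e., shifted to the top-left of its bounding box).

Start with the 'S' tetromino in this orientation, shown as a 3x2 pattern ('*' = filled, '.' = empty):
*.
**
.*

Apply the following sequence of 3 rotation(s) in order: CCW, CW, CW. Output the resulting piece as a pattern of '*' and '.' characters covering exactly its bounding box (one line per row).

Start:
*.
**
.*
After rotation 1 (CCW):
.**
**.
After rotation 2 (CW):
*.
**
.*
After rotation 3 (CW):
.**
**.

Answer: .**
**.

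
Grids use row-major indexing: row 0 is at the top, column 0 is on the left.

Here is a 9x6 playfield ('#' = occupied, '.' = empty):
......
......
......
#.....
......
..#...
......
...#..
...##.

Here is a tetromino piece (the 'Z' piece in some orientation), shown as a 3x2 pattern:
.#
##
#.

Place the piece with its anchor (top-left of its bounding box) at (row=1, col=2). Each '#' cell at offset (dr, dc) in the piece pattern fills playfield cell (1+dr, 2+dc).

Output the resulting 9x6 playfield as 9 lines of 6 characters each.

Fill (1+0,2+1) = (1,3)
Fill (1+1,2+0) = (2,2)
Fill (1+1,2+1) = (2,3)
Fill (1+2,2+0) = (3,2)

Answer: ......
...#..
..##..
#.#...
......
..#...
......
...#..
...##.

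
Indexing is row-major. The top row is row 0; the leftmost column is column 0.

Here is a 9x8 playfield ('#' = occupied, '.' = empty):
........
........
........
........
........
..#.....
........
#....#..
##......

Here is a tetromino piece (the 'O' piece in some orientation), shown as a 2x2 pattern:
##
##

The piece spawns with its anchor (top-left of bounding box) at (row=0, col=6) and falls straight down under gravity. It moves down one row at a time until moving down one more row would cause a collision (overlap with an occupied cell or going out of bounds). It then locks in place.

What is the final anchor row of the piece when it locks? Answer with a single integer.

Answer: 7

Derivation:
Spawn at (row=0, col=6). Try each row:
  row 0: fits
  row 1: fits
  row 2: fits
  row 3: fits
  row 4: fits
  row 5: fits
  row 6: fits
  row 7: fits
  row 8: blocked -> lock at row 7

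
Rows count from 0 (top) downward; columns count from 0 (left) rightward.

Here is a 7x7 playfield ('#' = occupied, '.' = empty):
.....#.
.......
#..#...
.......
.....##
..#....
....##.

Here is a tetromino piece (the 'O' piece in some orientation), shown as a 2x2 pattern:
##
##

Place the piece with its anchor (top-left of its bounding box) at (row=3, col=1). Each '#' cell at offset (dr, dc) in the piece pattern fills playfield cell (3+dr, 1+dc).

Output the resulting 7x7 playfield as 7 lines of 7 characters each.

Answer: .....#.
.......
#..#...
.##....
.##..##
..#....
....##.

Derivation:
Fill (3+0,1+0) = (3,1)
Fill (3+0,1+1) = (3,2)
Fill (3+1,1+0) = (4,1)
Fill (3+1,1+1) = (4,2)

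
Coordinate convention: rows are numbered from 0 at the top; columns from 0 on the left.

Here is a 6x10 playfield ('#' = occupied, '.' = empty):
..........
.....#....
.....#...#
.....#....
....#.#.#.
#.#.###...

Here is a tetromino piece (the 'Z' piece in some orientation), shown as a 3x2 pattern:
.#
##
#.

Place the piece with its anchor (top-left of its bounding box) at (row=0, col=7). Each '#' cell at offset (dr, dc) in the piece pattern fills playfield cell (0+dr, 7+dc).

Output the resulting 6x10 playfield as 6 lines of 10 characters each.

Answer: ........#.
.....#.##.
.....#.#.#
.....#....
....#.#.#.
#.#.###...

Derivation:
Fill (0+0,7+1) = (0,8)
Fill (0+1,7+0) = (1,7)
Fill (0+1,7+1) = (1,8)
Fill (0+2,7+0) = (2,7)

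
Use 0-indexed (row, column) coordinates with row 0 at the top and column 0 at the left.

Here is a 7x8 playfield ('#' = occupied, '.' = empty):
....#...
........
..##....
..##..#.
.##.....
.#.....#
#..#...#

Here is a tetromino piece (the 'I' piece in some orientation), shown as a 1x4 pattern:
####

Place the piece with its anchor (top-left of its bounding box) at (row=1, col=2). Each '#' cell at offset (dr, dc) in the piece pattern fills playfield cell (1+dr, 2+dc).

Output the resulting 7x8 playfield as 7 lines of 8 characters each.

Fill (1+0,2+0) = (1,2)
Fill (1+0,2+1) = (1,3)
Fill (1+0,2+2) = (1,4)
Fill (1+0,2+3) = (1,5)

Answer: ....#...
..####..
..##....
..##..#.
.##.....
.#.....#
#..#...#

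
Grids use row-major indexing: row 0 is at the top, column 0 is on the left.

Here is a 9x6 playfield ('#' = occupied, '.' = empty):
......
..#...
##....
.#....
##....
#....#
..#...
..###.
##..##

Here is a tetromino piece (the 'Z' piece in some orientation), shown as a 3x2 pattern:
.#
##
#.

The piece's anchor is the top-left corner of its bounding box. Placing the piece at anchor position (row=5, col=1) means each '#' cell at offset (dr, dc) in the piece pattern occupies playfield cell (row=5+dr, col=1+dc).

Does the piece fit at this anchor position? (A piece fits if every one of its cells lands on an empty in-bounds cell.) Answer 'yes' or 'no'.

Check each piece cell at anchor (5, 1):
  offset (0,1) -> (5,2): empty -> OK
  offset (1,0) -> (6,1): empty -> OK
  offset (1,1) -> (6,2): occupied ('#') -> FAIL
  offset (2,0) -> (7,1): empty -> OK
All cells valid: no

Answer: no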